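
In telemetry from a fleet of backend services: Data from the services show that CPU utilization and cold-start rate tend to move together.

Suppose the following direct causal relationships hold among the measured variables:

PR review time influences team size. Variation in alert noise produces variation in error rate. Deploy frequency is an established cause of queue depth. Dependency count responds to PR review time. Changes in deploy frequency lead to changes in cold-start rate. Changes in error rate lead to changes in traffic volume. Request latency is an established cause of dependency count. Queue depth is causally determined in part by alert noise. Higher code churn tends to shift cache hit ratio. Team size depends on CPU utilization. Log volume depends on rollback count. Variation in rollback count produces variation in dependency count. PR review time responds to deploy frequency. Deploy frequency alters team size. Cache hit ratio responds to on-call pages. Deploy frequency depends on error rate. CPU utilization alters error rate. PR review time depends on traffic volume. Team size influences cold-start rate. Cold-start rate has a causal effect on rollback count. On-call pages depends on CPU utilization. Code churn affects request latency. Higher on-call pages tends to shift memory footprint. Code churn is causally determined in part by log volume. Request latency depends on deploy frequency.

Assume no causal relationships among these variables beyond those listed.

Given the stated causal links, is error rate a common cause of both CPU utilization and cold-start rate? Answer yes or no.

no

Error rate has no stated causal path to CPU utilization. A confounder must cause both variables, so error rate does not qualify.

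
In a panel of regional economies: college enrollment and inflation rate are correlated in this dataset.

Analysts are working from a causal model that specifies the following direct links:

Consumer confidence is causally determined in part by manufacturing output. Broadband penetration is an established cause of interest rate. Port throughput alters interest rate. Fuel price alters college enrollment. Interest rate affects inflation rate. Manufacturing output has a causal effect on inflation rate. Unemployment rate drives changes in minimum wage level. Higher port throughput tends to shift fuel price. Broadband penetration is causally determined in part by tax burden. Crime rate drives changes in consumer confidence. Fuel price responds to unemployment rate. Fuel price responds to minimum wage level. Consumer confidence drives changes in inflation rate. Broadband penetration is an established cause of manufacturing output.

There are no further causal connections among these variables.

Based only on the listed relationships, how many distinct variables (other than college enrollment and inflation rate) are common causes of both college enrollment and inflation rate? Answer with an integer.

1

The common causes are: port throughput (to college enrollment via port throughput → fuel price → college enrollment; to inflation rate via port throughput → interest rate → inflation rate).
Every other variable lacks a causal path to at least one of college enrollment and inflation rate.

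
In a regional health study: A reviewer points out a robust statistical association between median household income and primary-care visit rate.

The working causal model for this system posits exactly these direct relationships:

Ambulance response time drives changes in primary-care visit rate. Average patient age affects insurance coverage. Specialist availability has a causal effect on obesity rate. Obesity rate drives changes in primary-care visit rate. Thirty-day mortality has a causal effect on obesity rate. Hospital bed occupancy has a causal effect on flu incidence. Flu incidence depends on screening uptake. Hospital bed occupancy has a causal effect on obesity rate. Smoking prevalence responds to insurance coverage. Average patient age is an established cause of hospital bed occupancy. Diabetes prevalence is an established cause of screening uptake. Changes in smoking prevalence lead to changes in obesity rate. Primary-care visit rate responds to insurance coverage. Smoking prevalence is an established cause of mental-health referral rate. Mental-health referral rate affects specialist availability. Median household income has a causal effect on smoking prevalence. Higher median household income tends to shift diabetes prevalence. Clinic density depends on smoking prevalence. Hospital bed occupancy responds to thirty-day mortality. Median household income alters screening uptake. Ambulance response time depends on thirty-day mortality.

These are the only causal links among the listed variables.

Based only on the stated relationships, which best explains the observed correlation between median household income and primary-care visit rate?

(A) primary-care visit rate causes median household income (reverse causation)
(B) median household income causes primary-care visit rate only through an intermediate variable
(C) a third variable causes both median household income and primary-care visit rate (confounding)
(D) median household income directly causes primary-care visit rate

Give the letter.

B

Median household income reaches primary-care visit rate through median household income → smoking prevalence → obesity rate → primary-care visit rate — an indirect causal chain with no direct median household income → primary-care visit rate link. No variable causes both median household income and primary-care visit rate, so confounding is ruled out; the effect is mediated.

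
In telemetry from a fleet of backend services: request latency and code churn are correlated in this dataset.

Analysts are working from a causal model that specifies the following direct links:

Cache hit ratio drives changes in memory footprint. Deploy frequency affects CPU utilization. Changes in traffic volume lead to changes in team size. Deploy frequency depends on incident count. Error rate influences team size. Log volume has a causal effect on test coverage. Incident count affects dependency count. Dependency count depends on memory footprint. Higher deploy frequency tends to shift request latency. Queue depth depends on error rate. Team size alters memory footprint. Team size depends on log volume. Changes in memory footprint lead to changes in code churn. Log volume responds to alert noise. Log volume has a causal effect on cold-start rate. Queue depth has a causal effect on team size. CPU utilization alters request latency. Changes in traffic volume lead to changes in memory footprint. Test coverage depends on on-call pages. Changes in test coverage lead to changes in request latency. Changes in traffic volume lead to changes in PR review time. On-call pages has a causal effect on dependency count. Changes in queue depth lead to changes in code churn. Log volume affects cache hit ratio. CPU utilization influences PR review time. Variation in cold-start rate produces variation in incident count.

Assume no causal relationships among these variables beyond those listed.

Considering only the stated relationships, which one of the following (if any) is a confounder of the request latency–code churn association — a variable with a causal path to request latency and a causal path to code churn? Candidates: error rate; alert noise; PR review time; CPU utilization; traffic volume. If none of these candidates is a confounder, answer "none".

alert noise

Alert noise causes request latency (alert noise → log volume → test coverage → request latency) and also causes code churn (alert noise → log volume → cache hit ratio → memory footprint → code churn); it is a common cause of both.
Each of the other candidates lacks a causal path to at least one of request latency and code churn, so they do not confound the relationship.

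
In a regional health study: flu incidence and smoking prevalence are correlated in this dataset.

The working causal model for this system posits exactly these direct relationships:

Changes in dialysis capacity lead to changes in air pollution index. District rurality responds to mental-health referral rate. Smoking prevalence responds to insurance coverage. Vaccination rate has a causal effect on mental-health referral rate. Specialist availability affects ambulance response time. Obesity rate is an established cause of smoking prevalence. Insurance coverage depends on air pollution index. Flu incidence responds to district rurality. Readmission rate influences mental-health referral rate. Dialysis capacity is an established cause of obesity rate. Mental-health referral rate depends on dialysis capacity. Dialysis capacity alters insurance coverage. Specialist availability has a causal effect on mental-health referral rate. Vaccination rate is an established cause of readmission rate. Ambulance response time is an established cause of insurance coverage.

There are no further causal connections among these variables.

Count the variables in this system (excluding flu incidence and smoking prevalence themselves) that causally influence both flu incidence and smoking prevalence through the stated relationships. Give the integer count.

2

The common causes are: dialysis capacity (to flu incidence via dialysis capacity → mental-health referral rate → district rurality → flu incidence; to smoking prevalence via dialysis capacity → obesity rate → smoking prevalence); specialist availability (to flu incidence via specialist availability → mental-health referral rate → district rurality → flu incidence; to smoking prevalence via specialist availability → ambulance response time → insurance coverage → smoking prevalence).
Every other variable lacks a causal path to at least one of flu incidence and smoking prevalence.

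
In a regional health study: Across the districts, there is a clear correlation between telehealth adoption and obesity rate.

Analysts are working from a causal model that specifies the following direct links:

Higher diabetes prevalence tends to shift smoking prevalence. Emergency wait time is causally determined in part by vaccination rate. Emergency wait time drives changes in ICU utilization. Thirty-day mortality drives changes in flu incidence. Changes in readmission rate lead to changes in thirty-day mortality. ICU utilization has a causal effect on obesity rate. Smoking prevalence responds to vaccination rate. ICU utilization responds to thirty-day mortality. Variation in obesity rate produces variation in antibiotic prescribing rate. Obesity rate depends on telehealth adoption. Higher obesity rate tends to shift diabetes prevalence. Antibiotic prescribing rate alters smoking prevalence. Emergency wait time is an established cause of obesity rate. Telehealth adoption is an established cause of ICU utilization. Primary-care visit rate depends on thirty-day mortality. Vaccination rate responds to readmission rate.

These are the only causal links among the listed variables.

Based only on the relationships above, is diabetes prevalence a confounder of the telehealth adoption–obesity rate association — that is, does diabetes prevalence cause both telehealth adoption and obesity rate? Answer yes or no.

Diabetes prevalence has no stated causal path to either telehealth adoption or obesity rate. A confounder must cause both variables, so diabetes prevalence does not qualify.

no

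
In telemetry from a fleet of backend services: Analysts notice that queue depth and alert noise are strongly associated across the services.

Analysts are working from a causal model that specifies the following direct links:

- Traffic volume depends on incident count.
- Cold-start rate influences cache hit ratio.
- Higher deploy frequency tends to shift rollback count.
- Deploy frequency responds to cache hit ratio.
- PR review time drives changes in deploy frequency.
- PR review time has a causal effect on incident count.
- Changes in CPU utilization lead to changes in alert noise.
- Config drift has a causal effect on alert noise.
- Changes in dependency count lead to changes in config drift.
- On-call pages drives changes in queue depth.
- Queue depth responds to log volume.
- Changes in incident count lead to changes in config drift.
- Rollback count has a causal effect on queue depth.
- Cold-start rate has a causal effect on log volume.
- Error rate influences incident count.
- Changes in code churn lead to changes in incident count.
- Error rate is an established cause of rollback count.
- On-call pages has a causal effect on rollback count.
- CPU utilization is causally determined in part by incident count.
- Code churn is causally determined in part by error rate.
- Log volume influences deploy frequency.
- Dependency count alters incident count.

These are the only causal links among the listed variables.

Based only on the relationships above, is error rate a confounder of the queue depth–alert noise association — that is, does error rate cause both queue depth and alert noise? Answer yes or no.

yes

Error rate has a causal path to queue depth (error rate → rollback count → queue depth) and to alert noise (error rate → incident count → config drift → alert noise), so it is a common cause of both — a confounder.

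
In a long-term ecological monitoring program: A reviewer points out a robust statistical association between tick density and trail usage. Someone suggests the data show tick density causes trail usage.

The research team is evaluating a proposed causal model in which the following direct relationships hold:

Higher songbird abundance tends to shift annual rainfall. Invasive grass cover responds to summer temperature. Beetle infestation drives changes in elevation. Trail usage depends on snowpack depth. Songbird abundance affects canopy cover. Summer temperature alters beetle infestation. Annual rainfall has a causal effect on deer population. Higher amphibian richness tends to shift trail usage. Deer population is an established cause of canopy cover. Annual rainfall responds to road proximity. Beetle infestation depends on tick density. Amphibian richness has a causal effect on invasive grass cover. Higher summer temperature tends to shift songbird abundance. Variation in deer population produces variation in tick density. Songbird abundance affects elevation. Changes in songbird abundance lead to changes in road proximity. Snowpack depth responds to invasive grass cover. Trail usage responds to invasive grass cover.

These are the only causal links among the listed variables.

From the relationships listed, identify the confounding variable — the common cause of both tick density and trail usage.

Summer temperature has a causal path to tick density (summer temperature → songbird abundance → annual rainfall → deer population → tick density) and a separate causal path to trail usage (summer temperature → invasive grass cover → trail usage), so it is a common cause of both.
No stated relationship gives tick density a causal route to trail usage, so the correlation is explained by the shared upstream cause rather than a direct effect.

summer temperature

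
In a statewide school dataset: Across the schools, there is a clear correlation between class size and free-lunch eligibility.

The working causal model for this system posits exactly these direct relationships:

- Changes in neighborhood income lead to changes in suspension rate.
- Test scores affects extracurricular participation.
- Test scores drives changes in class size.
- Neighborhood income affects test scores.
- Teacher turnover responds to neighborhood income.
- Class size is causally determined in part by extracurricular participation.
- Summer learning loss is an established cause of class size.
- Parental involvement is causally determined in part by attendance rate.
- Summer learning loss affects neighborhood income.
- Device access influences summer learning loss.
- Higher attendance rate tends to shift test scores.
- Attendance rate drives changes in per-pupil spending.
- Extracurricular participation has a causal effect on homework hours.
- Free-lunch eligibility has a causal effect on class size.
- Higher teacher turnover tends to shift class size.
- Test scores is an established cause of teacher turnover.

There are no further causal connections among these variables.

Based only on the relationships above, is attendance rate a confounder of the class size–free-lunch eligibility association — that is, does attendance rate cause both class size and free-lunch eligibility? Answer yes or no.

no

Attendance rate has no stated causal path to free-lunch eligibility. A confounder must cause both variables, so attendance rate does not qualify.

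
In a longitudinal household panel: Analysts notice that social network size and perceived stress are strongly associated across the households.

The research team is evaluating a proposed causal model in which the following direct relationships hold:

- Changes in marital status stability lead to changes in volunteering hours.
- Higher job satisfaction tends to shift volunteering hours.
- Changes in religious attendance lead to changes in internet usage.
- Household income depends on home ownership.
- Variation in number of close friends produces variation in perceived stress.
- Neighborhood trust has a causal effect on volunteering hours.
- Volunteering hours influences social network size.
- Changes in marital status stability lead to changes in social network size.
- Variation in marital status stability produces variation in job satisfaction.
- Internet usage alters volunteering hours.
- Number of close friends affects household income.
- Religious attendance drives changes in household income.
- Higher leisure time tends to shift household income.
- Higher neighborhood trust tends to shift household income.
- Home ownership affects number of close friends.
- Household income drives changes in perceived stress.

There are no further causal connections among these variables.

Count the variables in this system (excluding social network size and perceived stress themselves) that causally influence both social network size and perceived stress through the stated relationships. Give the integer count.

2

The common causes are: neighborhood trust (to social network size via neighborhood trust → volunteering hours → social network size; to perceived stress via neighborhood trust → household income → perceived stress); religious attendance (to social network size via religious attendance → internet usage → volunteering hours → social network size; to perceived stress via religious attendance → household income → perceived stress).
Every other variable lacks a causal path to at least one of social network size and perceived stress.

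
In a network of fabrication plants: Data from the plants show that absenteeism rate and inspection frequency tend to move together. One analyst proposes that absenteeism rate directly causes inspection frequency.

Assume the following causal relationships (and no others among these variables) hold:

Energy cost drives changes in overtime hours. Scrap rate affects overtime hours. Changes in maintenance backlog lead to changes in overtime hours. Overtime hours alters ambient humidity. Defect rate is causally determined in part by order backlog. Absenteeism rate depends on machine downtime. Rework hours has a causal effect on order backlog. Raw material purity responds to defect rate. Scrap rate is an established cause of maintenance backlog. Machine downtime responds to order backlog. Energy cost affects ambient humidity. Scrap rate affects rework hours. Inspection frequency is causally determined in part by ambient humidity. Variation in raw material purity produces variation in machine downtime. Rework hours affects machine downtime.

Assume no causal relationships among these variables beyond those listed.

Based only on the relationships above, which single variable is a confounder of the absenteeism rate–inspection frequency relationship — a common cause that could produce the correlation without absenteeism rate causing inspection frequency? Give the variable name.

scrap rate

Scrap rate has a causal path to absenteeism rate (scrap rate → rework hours → machine downtime → absenteeism rate) and a separate causal path to inspection frequency (scrap rate → overtime hours → ambient humidity → inspection frequency), so it is a common cause of both.
No stated relationship gives absenteeism rate a causal route to inspection frequency, so the correlation is explained by the shared upstream cause rather than a direct effect.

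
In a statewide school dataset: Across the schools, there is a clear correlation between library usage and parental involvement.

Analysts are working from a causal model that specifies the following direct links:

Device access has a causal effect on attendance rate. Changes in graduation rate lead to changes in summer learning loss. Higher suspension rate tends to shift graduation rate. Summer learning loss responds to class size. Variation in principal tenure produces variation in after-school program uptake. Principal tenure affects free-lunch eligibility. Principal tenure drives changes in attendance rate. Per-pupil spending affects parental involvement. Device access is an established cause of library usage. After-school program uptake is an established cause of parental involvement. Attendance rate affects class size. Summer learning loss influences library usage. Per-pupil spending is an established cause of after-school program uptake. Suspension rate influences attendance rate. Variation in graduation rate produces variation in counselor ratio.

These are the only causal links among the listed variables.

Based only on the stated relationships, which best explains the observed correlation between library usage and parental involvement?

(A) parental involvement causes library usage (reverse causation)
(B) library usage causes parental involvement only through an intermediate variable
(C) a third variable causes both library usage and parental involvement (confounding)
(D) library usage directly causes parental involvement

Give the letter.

Principal tenure causes library usage (principal tenure → attendance rate → class size → summer learning loss → library usage) and parental involvement (principal tenure → after-school program uptake → parental involvement) — a common cause creating the correlation.
There is no stated path from library usage to parental involvement or from parental involvement to library usage, so neither direct nor reverse causation applies.

C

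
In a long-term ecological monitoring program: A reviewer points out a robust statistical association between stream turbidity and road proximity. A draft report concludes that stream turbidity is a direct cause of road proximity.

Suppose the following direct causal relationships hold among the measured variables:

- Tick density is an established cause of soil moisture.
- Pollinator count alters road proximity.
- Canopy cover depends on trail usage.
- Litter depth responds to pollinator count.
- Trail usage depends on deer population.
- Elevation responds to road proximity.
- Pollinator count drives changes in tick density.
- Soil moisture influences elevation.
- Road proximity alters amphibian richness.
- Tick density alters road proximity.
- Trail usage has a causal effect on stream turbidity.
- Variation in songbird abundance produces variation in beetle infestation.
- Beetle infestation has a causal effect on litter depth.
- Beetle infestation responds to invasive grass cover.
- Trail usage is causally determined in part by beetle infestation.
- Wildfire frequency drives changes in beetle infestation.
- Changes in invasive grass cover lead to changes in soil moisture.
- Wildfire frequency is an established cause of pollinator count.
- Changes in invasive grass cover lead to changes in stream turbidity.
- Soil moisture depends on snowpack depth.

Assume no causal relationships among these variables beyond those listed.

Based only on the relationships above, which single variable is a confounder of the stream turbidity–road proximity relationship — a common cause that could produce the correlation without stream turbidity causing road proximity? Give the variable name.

Wildfire frequency has a causal path to stream turbidity (wildfire frequency → beetle infestation → trail usage → stream turbidity) and a separate causal path to road proximity (wildfire frequency → pollinator count → road proximity), so it is a common cause of both.
No stated relationship gives stream turbidity a causal route to road proximity, so the correlation is explained by the shared upstream cause rather than a direct effect.

wildfire frequency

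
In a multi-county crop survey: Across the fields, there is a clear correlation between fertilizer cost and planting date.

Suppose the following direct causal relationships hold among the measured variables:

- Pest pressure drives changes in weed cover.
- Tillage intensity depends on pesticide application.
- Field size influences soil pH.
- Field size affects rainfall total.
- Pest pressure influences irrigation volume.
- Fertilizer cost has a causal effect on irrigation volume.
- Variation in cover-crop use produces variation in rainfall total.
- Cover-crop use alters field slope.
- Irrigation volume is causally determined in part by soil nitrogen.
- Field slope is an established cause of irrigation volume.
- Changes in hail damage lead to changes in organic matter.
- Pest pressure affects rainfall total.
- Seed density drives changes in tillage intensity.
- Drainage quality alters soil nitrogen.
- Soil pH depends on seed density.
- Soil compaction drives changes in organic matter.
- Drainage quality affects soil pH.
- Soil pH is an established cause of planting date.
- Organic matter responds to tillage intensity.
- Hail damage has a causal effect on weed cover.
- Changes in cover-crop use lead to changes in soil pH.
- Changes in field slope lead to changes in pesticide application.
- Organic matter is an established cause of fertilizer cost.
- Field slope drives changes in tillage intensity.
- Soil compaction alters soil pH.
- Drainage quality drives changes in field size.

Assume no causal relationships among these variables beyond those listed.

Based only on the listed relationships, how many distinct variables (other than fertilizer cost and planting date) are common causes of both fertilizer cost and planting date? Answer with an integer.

3

The common causes are: cover-crop use (to fertilizer cost via cover-crop use → field slope → tillage intensity → organic matter → fertilizer cost; to planting date via cover-crop use → soil pH → planting date); seed density (to fertilizer cost via seed density → tillage intensity → organic matter → fertilizer cost; to planting date via seed density → soil pH → planting date); soil compaction (to fertilizer cost via soil compaction → organic matter → fertilizer cost; to planting date via soil compaction → soil pH → planting date).
Every other variable lacks a causal path to at least one of fertilizer cost and planting date.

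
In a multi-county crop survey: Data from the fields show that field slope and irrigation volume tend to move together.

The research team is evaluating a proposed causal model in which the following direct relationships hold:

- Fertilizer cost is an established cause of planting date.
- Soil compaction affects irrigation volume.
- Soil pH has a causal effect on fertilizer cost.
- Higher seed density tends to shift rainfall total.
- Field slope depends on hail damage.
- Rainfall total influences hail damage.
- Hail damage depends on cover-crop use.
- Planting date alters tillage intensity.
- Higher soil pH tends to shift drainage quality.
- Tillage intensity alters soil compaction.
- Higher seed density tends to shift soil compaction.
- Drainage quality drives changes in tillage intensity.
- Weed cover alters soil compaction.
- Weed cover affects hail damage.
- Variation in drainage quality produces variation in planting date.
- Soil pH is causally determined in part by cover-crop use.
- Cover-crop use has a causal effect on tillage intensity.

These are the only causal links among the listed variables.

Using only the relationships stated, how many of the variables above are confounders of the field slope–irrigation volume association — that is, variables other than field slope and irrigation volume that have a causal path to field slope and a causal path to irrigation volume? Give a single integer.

The common causes are: cover-crop use (to field slope via cover-crop use → hail damage → field slope; to irrigation volume via cover-crop use → tillage intensity → soil compaction → irrigation volume); seed density (to field slope via seed density → rainfall total → hail damage → field slope; to irrigation volume via seed density → soil compaction → irrigation volume); weed cover (to field slope via weed cover → hail damage → field slope; to irrigation volume via weed cover → soil compaction → irrigation volume).
Every other variable lacks a causal path to at least one of field slope and irrigation volume.

3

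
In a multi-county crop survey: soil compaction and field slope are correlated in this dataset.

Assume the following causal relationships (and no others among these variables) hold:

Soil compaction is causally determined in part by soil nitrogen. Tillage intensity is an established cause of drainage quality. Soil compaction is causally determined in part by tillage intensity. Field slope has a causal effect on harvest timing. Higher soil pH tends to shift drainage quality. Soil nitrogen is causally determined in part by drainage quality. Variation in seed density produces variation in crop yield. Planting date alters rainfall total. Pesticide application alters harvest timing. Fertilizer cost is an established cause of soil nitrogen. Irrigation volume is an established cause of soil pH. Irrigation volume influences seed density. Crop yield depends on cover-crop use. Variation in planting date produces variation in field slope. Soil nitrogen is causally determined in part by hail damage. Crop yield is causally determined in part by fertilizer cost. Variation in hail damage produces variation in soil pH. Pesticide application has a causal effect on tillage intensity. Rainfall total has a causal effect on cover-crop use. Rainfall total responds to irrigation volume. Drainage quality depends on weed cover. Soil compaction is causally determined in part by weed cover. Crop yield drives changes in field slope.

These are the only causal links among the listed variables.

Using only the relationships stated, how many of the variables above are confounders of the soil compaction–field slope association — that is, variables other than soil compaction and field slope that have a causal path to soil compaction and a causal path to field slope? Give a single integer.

2

The common causes are: fertilizer cost (to soil compaction via fertilizer cost → soil nitrogen → soil compaction; to field slope via fertilizer cost → crop yield → field slope); irrigation volume (to soil compaction via irrigation volume → soil pH → drainage quality → soil nitrogen → soil compaction; to field slope via irrigation volume → seed density → crop yield → field slope).
Every other variable lacks a causal path to at least one of soil compaction and field slope.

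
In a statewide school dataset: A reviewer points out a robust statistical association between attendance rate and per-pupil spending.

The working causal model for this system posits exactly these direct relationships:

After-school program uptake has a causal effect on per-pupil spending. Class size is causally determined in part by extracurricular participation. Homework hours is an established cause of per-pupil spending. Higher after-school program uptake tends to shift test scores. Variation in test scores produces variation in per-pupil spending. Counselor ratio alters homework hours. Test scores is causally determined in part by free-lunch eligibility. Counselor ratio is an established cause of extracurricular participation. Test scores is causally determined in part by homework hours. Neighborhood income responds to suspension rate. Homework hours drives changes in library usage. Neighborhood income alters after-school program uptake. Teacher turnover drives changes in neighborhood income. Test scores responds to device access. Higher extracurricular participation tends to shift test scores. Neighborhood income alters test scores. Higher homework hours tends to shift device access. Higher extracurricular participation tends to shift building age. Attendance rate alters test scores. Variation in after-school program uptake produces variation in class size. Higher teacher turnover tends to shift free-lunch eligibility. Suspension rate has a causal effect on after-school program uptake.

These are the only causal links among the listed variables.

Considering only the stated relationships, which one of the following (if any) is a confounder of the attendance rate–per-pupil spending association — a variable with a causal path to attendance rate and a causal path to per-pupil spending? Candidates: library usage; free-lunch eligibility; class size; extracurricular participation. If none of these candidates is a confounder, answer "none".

none

None of the listed candidates has causal paths to both attendance rate and per-pupil spending in the stated relationships, so none is a common cause.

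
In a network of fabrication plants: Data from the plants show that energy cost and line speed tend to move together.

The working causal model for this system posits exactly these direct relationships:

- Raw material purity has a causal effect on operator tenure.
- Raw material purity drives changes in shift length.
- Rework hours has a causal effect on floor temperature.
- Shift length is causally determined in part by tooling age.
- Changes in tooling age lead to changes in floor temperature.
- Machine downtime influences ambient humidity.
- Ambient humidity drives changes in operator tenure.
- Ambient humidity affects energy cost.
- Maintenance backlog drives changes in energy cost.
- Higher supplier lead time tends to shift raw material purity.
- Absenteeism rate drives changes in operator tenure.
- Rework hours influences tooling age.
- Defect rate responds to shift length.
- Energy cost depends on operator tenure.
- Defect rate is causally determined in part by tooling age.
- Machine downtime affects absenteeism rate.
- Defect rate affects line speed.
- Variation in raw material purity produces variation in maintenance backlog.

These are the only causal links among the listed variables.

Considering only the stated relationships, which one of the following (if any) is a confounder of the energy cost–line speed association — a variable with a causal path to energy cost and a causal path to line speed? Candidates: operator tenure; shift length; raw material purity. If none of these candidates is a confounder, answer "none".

Raw material purity causes energy cost (raw material purity → operator tenure → energy cost) and also causes line speed (raw material purity → shift length → defect rate → line speed); it is a common cause of both.
Each of the other candidates lacks a causal path to at least one of energy cost and line speed, so they do not confound the relationship.

raw material purity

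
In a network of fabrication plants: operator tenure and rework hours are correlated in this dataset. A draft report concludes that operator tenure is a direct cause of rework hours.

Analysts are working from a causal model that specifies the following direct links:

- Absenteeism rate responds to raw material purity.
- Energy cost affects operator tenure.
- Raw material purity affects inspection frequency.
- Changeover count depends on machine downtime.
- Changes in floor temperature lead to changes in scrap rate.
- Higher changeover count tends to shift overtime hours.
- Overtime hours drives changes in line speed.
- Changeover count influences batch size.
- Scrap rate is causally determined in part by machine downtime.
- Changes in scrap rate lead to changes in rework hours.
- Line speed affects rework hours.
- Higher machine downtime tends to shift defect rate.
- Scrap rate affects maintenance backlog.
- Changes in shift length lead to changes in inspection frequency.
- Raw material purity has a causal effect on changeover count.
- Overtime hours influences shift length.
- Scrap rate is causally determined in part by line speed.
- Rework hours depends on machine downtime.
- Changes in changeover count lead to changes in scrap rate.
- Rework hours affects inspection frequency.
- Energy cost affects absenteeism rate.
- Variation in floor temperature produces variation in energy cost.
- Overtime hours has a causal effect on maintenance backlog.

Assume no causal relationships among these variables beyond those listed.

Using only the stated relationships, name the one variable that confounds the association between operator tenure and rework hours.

Floor temperature has a causal path to operator tenure (floor temperature → energy cost → operator tenure) and a separate causal path to rework hours (floor temperature → scrap rate → rework hours), so it is a common cause of both.
No stated relationship gives operator tenure a causal route to rework hours, so the correlation is explained by the shared upstream cause rather than a direct effect.

floor temperature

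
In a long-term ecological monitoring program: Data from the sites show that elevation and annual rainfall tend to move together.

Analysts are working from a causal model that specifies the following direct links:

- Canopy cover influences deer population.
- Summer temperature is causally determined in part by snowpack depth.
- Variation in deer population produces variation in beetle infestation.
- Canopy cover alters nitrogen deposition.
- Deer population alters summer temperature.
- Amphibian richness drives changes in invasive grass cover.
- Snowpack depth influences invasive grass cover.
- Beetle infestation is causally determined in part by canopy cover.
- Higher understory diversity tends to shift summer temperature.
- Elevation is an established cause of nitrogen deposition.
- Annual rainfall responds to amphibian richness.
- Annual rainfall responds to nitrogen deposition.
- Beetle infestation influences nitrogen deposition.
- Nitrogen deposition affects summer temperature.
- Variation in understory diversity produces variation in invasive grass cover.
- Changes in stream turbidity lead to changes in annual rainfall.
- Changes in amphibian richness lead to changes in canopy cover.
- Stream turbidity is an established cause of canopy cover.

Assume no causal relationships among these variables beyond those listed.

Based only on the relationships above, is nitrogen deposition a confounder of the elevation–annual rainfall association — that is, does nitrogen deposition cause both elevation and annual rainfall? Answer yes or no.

no

Nitrogen deposition has no stated causal path to elevation. A confounder must cause both variables, so nitrogen deposition does not qualify.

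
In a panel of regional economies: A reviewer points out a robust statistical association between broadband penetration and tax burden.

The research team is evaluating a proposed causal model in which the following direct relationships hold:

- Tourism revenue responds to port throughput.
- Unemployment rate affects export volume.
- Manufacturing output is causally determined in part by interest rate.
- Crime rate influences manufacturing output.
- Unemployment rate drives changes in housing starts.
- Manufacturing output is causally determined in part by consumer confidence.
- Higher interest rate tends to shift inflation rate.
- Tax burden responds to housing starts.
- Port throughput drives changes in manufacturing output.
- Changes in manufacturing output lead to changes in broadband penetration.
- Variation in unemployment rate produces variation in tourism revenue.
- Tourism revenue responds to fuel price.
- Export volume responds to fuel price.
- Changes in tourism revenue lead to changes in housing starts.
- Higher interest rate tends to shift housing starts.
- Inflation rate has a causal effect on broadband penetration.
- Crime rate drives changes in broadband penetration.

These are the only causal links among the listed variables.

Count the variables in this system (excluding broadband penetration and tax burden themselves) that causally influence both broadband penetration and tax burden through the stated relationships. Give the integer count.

The common causes are: interest rate (to broadband penetration via interest rate → manufacturing output → broadband penetration; to tax burden via interest rate → housing starts → tax burden); port throughput (to broadband penetration via port throughput → manufacturing output → broadband penetration; to tax burden via port throughput → tourism revenue → housing starts → tax burden).
Every other variable lacks a causal path to at least one of broadband penetration and tax burden.

2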